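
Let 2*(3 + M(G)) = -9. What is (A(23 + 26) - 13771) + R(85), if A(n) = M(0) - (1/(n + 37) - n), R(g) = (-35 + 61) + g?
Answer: -585596/43 ≈ -13619.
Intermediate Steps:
M(G) = -15/2 (M(G) = -3 + (½)*(-9) = -3 - 9/2 = -15/2)
R(g) = 26 + g
A(n) = -15/2 + n - 1/(37 + n) (A(n) = -15/2 - (1/(n + 37) - n) = -15/2 - (1/(37 + n) - n) = -15/2 + (n - 1/(37 + n)) = -15/2 + n - 1/(37 + n))
(A(23 + 26) - 13771) + R(85) = ((-557 + 2*(23 + 26)² + 59*(23 + 26))/(2*(37 + (23 + 26))) - 13771) + (26 + 85) = ((-557 + 2*49² + 59*49)/(2*(37 + 49)) - 13771) + 111 = ((½)*(-557 + 2*2401 + 2891)/86 - 13771) + 111 = ((½)*(1/86)*(-557 + 4802 + 2891) - 13771) + 111 = ((½)*(1/86)*7136 - 13771) + 111 = (1784/43 - 13771) + 111 = -590369/43 + 111 = -585596/43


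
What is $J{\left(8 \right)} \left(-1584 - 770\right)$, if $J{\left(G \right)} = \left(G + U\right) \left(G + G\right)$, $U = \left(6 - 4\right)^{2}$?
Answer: $-451968$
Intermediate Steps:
$U = 4$ ($U = 2^{2} = 4$)
$J{\left(G \right)} = 2 G \left(4 + G\right)$ ($J{\left(G \right)} = \left(G + 4\right) \left(G + G\right) = \left(4 + G\right) 2 G = 2 G \left(4 + G\right)$)
$J{\left(8 \right)} \left(-1584 - 770\right) = 2 \cdot 8 \left(4 + 8\right) \left(-1584 - 770\right) = 2 \cdot 8 \cdot 12 \left(-2354\right) = 192 \left(-2354\right) = -451968$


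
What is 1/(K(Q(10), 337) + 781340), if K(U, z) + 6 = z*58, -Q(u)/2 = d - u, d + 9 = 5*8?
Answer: 1/800880 ≈ 1.2486e-6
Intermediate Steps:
d = 31 (d = -9 + 5*8 = -9 + 40 = 31)
Q(u) = -62 + 2*u (Q(u) = -2*(31 - u) = -62 + 2*u)
K(U, z) = -6 + 58*z (K(U, z) = -6 + z*58 = -6 + 58*z)
1/(K(Q(10), 337) + 781340) = 1/((-6 + 58*337) + 781340) = 1/((-6 + 19546) + 781340) = 1/(19540 + 781340) = 1/800880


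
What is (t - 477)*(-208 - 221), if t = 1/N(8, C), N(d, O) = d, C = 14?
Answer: 1636635/8 ≈ 2.0458e+5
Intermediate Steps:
t = 1/8 ≈ 0.12500
(t - 477)*(-208 - 221) = (1/8 - 477)*(-208 - 221) = -3815/8*(-429) = 1636635/8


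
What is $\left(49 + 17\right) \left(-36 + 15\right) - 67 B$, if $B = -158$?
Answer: $9200$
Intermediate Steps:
$\left(49 + 17\right) \left(-36 + 15\right) - 67 B = \left(49 + 17\right) \left(-36 + 15\right) - -10586 = 66 \left(-21\right) + 10586 = -1386 + 10586 = 9200$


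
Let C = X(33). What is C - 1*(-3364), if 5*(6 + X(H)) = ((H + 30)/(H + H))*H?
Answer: 33643/10 ≈ 3364.3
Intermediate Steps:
X(H) = -3 + H/10 (X(H) = -6 + (((H + 30)/(H + H))*H)/5 = -6 + (((30 + H)/((2*H)))*H)/5 = -6 + (((30 + H)*(1/(2*H)))*H)/5 = -6 + (((30 + H)/(2*H))*H)/5 = -6 + (15 + H/2)/5 = -6 + (3 + H/10) = -3 + H/10)
C = 3/10 (C = -3 + (⅒)*33 = -3 + 33/10 = 3/10 ≈ 0.30000)
C - 1*(-3364) = 3/10 - 1*(-3364) = 3/10 + 3364 = 33643/10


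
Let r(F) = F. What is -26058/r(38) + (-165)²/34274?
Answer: -446038671/651206 ≈ -684.94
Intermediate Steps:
-26058/r(38) + (-165)²/34274 = -26058/38 + (-165)²/34274 = -26058*1/38 + 27225*(1/34274) = -13029/19 + 27225/34274 = -446038671/651206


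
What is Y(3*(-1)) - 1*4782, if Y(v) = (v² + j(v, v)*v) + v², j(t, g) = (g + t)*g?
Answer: -4818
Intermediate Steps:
j(t, g) = g*(g + t)
Y(v) = 2*v² + 2*v³ (Y(v) = (v² + (v*(v + v))*v) + v² = (v² + (v*(2*v))*v) + v² = (v² + (2*v²)*v) + v² = (v² + 2*v³) + v² = 2*v² + 2*v³)
Y(3*(-1)) - 1*4782 = 2*(3*(-1))²*(1 + 3*(-1)) - 1*4782 = 2*(-3)²*(1 - 3) - 4782 = 2*9*(-2) - 4782 = -36 - 4782 = -4818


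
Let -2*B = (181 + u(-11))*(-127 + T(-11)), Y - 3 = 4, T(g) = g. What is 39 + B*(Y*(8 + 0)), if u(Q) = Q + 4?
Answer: 672375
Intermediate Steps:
u(Q) = 4 + Q
Y = 7 (Y = 3 + 4 = 7)
B = 12006 (B = -(181 + (4 - 11))*(-127 - 11)/2 = -(181 - 7)*(-138)/2 = -87*(-138) = -½*(-24012) = 12006)
39 + B*(Y*(8 + 0)) = 39 + 12006*(7*(8 + 0)) = 39 + 12006*(7*8) = 39 + 12006*56 = 39 + 672336 = 672375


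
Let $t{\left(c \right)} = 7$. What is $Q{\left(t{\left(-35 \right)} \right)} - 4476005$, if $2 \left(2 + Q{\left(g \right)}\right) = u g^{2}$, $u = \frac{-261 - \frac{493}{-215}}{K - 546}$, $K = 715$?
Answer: $- \frac{162637077084}{36335} \approx -4.476 \cdot 10^{6}$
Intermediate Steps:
$u = - \frac{55622}{36335}$ ($u = \frac{-261 - \frac{493}{-215}}{715 - 546} = \frac{-261 - - \frac{493}{215}}{169} = \left(-261 + \frac{493}{215}\right) \frac{1}{169} = \left(- \frac{55622}{215}\right) \frac{1}{169} = - \frac{55622}{36335} \approx -1.5308$)
$Q{\left(g \right)} = -2 - \frac{27811 g^{2}}{36335}$ ($Q{\left(g \right)} = -2 + \frac{\left(- \frac{55622}{36335}\right) g^{2}}{2} = -2 - \frac{27811 g^{2}}{36335}$)
$Q{\left(t{\left(-35 \right)} \right)} - 4476005 = \left(-2 - \frac{27811 \cdot 7^{2}}{36335}\right) - 4476005 = \left(-2 - \frac{1362739}{36335}\right) - 4476005 = - \frac{1435409}{36335} - 4476005 = - \frac{162637077084}{36335}$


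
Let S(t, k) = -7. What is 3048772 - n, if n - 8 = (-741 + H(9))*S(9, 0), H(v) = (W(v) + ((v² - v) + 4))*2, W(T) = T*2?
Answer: 3044893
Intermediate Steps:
W(T) = 2*T
H(v) = 8 + 2*v + 2*v² (H(v) = (2*v + ((v² - v) + 4))*2 = (2*v + (4 + v² - v))*2 = (4 + v + v²)*2 = 8 + 2*v + 2*v²)
n = 3879 (n = 8 + (-741 + (8 + 2*9 + 2*9²))*(-7) = 8 + (-741 + (8 + 18 + 2*81))*(-7) = 8 + (-741 + (8 + 18 + 162))*(-7) = 8 + (-741 + 188)*(-7) = 8 - 553*(-7) = 8 + 3871 = 3879)
3048772 - n = 3048772 - 1*3879 = 3048772 - 3879 = 3044893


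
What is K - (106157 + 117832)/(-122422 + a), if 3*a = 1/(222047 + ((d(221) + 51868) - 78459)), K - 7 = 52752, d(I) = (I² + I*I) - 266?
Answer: 5675056557086033/107561927951 ≈ 52761.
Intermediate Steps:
d(I) = -266 + 2*I² (d(I) = (I² + I²) - 266 = 2*I² - 266 = -266 + 2*I²)
K = 52759 (K = 7 + 52752 = 52759)
a = 1/878616 (a = 1/(3*(222047 + (((-266 + 2*221²) + 51868) - 78459))) = 1/(3*(222047 + (((-266 + 2*48841) + 51868) - 78459))) = 1/(3*(222047 + (((-266 + 97682) + 51868) - 78459))) = 1/(3*(222047 + ((97416 + 51868) - 78459))) = 1/(3*(222047 + (149284 - 78459))) = 1/(3*(222047 + 70825)) = (⅓)/292872 = (⅓)*(1/292872) = 1/878616 ≈ 1.1382e-6)
K - (106157 + 117832)/(-122422 + a) = 52759 - (106157 + 117832)/(-122422 + 1/878616) = 52759 - 223989/(-107561927951/878616) = 52759 - 223989*(-878616)/107561927951 = 52759 - 1*(-196800319224/107561927951) = 52759 + 196800319224/107561927951 = 5675056557086033/107561927951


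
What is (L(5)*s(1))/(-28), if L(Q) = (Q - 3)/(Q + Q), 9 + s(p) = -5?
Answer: 1/10 ≈ 0.10000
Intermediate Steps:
s(p) = -14 (s(p) = -9 - 5 = -14)
L(Q) = (-3 + Q)/(2*Q) (L(Q) = (-3 + Q)/((2*Q)) = (-3 + Q)*(1/(2*Q)) = (-3 + Q)/(2*Q))
(L(5)*s(1))/(-28) = (((1/2)*(-3 + 5)/5)*(-14))/(-28) = (((1/2)*(1/5)*2)*(-14))*(-1/28) = ((1/5)*(-14))*(-1/28) = -14/5*(-1/28) = 1/10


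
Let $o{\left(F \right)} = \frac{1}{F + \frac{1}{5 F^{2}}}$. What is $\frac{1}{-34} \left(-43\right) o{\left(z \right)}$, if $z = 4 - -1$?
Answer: $\frac{5375}{21284} \approx 0.25254$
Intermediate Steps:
$z = 5$ ($z = 4 + 1 = 5$)
$o{\left(F \right)} = \frac{1}{F + \frac{1}{5 F^{2}}}$
$\frac{1}{-34} \left(-43\right) o{\left(z \right)} = \frac{1}{-34} \left(-43\right) \frac{5 \cdot 5^{2}}{1 + 5 \cdot 5^{3}} = \left(- \frac{1}{34}\right) \left(-43\right) 5 \cdot 25 \frac{1}{1 + 5 \cdot 125} = \frac{43 \cdot 5 \cdot 25 \frac{1}{1 + 625}}{34} = \frac{43 \cdot 5 \cdot 25 \cdot \frac{1}{626}}{34} = \frac{43}{34} \cdot \frac{125}{626} = \frac{5375}{21284}$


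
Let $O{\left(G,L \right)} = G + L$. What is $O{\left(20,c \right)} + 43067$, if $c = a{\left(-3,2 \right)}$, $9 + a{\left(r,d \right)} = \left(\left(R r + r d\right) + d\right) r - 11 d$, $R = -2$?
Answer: $43050$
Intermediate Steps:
$a{\left(r,d \right)} = -9 - 11 d + r \left(d - 2 r + d r\right)$ ($a{\left(r,d \right)} = -9 - \left(11 d - \left(\left(- 2 r + r d\right) + d\right) r\right) = -9 - \left(11 d - \left(\left(- 2 r + d r\right) + d\right) r\right) = -9 - \left(11 d - \left(d - 2 r + d r\right) r\right) = -9 - \left(11 d - r \left(d - 2 r + d r\right)\right) = -9 - 11 d + r \left(d - 2 r + d r\right)$)
$c = -37$ ($c = -9 - 22 - 2 \left(-3\right)^{2} + 2 \left(-3\right) + 2 \left(-3\right)^{2} = -9 - 22 - 18 - 6 + 2 \cdot 9 = -9 - 22 - 18 - 6 + 18 = -37$)
$O{\left(20,c \right)} + 43067 = \left(20 - 37\right) + 43067 = -17 + 43067 = 43050$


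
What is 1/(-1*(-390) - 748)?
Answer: -1/358 ≈ -0.0027933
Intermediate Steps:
1/(-1*(-390) - 748) = 1/(390 - 748) = 1/(-358) = -1/358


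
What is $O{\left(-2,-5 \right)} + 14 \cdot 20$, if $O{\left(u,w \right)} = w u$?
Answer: $290$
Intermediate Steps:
$O{\left(u,w \right)} = u w$
$O{\left(-2,-5 \right)} + 14 \cdot 20 = \left(-2\right) \left(-5\right) + 14 \cdot 20 = 10 + 280 = 290$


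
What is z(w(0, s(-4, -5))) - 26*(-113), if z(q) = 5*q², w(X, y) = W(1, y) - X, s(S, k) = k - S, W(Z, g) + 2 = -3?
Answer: 3063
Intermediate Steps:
W(Z, g) = -5 (W(Z, g) = -2 - 3 = -5)
w(X, y) = -5 - X
z(w(0, s(-4, -5))) - 26*(-113) = 5*(-5 - 1*0)² - 26*(-113) = 5*(-5 + 0)² + 2938 = 5*(-5)² + 2938 = 5*25 + 2938 = 125 + 2938 = 3063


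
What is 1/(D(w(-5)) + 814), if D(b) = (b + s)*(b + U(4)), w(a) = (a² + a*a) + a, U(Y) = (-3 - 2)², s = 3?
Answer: 1/4174 ≈ 0.00023958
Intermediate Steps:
U(Y) = 25 (U(Y) = (-5)² = 25)
w(a) = a + 2*a² (w(a) = (a² + a²) + a = 2*a² + a = a + 2*a²)
D(b) = (3 + b)*(25 + b) (D(b) = (b + 3)*(b + 25) = (3 + b)*(25 + b))
1/(D(w(-5)) + 814) = 1/((75 + (-5*(1 + 2*(-5)))² + 28*(-5*(1 + 2*(-5)))) + 814) = 1/((75 + (-5*(1 - 10))² + 28*(-5*(1 - 10))) + 814) = 1/((75 + (-5*(-9))² + 28*(-5*(-9))) + 814) = 1/((75 + 45² + 28*45) + 814) = 1/((75 + 2025 + 1260) + 814) = 1/(3360 + 814) = 1/4174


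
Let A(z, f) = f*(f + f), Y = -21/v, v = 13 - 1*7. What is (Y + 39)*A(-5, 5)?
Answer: 1775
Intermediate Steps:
v = 6 (v = 13 - 7 = 6)
Y = -7/2 (Y = -21/6 = -21*1/6 = -7/2 ≈ -3.5000)
A(z, f) = 2*f**2 (A(z, f) = f*(2*f) = 2*f**2)
(Y + 39)*A(-5, 5) = (-7/2 + 39)*(2*5**2) = 71*(2*25)/2 = (71/2)*50 = 1775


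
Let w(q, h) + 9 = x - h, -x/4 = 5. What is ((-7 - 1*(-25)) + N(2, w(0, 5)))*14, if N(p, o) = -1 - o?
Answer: 714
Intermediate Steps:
x = -20 (x = -4*5 = -20)
w(q, h) = -29 - h (w(q, h) = -9 + (-20 - h) = -29 - h)
((-7 - 1*(-25)) + N(2, w(0, 5)))*14 = ((-7 - 1*(-25)) + (-1 - (-29 - 1*5)))*14 = ((-7 + 25) + (-1 - (-29 - 5)))*14 = (18 + (-1 - 1*(-34)))*14 = (18 + (-1 + 34))*14 = (18 + 33)*14 = 51*14 = 714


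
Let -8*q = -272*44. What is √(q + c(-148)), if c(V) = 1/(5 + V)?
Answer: √30591561/143 ≈ 38.678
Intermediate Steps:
q = 1496 (q = -(-34)*44 = -⅛*(-11968) = 1496)
√(q + c(-148)) = √(1496 + 1/(5 - 148)) = √(1496 + 1/(-143)) = √(1496 - 1/143) = √(213927/143) = √30591561/143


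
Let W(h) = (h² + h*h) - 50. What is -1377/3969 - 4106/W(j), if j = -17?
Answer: -105085/12936 ≈ -8.1235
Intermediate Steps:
W(h) = -50 + 2*h² (W(h) = (h² + h²) - 50 = 2*h² - 50 = -50 + 2*h²)
-1377/3969 - 4106/W(j) = -1377/3969 - 4106/(-50 + 2*(-17)²) = -1377*1/3969 - 4106/(-50 + 2*289) = -17/49 - 4106/(-50 + 578) = -17/49 - 4106/528 = -17/49 - 4106*1/528 = -17/49 - 2053/264 = -105085/12936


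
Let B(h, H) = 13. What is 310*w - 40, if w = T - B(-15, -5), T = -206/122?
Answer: -280200/61 ≈ -4593.4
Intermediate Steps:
T = -103/61 (T = -206*1/122 = -103/61 ≈ -1.6885)
w = -896/61 (w = -103/61 - 1*13 = -103/61 - 13 = -896/61 ≈ -14.689)
310*w - 40 = 310*(-896/61) - 40 = -277760/61 - 40 = -280200/61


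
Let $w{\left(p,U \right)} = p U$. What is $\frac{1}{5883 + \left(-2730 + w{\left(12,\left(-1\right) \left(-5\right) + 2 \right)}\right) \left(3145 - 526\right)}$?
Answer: $- \frac{1}{6923991} \approx -1.4443 \cdot 10^{-7}$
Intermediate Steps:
$w{\left(p,U \right)} = U p$
$\frac{1}{5883 + \left(-2730 + w{\left(12,\left(-1\right) \left(-5\right) + 2 \right)}\right) \left(3145 - 526\right)} = \frac{1}{5883 + \left(-2730 + \left(\left(-1\right) \left(-5\right) + 2\right) 12\right) \left(3145 - 526\right)} = \frac{1}{5883 + \left(-2730 + \left(5 + 2\right) 12\right) 2619} = \frac{1}{5883 + \left(-2730 + 7 \cdot 12\right) 2619} = \frac{1}{5883 + \left(-2730 + 84\right) 2619} = \frac{1}{5883 - 6929874} = \frac{1}{-6923991} = - \frac{1}{6923991}$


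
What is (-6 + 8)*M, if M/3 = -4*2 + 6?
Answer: -12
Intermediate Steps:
M = -6 (M = 3*(-4*2 + 6) = 3*(-8 + 6) = 3*(-2) = -6)
(-6 + 8)*M = (-6 + 8)*(-6) = 2*(-6) = -12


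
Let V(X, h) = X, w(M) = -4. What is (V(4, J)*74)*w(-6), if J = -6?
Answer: -1184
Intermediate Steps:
(V(4, J)*74)*w(-6) = (4*74)*(-4) = 296*(-4) = -1184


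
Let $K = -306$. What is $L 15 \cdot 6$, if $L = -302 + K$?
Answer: $-54720$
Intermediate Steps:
$L = -608$ ($L = -302 - 306 = -608$)
$L 15 \cdot 6 = - 608 \cdot 15 \cdot 6 = \left(-608\right) 90 = -54720$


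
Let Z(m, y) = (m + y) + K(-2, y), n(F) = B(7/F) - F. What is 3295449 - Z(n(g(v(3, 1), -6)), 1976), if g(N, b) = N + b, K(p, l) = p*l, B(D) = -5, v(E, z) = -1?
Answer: 3297423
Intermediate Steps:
K(p, l) = l*p
n(F) = -5 - F
Z(m, y) = m - y (Z(m, y) = (m + y) + y*(-2) = (m + y) - 2*y = m - y)
3295449 - Z(n(g(v(3, 1), -6)), 1976) = 3295449 - ((-5 - (-1 - 6)) - 1*1976) = 3295449 - ((-5 - 1*(-7)) - 1976) = 3295449 - ((-5 + 7) - 1976) = 3295449 - (2 - 1976) = 3295449 - 1*(-1974) = 3295449 + 1974 = 3297423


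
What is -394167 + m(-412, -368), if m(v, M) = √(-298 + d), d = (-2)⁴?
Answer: -394167 + I*√282 ≈ -3.9417e+5 + 16.793*I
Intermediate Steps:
d = 16
m(v, M) = I*√282 (m(v, M) = √(-298 + 16) = √(-282) = I*√282)
-394167 + m(-412, -368) = -394167 + I*√282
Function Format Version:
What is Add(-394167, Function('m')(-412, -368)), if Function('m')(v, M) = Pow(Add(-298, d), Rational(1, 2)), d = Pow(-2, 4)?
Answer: Add(-394167, Mul(I, Pow(282, Rational(1, 2)))) ≈ Add(-3.9417e+5, Mul(16.793, I))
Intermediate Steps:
d = 16
Function('m')(v, M) = Mul(I, Pow(282, Rational(1, 2))) (Function('m')(v, M) = Pow(Add(-298, 16), Rational(1, 2)) = Pow(-282, Rational(1, 2)) = Mul(I, Pow(282, Rational(1, 2))))
Add(-394167, Function('m')(-412, -368)) = Add(-394167, Mul(I, Pow(282, Rational(1, 2))))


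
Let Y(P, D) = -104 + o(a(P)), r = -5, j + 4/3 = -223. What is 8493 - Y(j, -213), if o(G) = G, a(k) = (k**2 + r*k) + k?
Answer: -383632/9 ≈ -42626.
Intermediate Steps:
j = -673/3 (j = -4/3 - 223 = -673/3 ≈ -224.33)
a(k) = k**2 - 4*k (a(k) = (k**2 - 5*k) + k = k**2 - 4*k)
Y(P, D) = -104 + P*(-4 + P)
8493 - Y(j, -213) = 8493 - (-104 - 673*(-4 - 673/3)/3) = 8493 - (-104 - 673/3*(-685/3)) = 8493 - (-104 + 461005/9) = 8493 - 1*460069/9 = 8493 - 460069/9 = -383632/9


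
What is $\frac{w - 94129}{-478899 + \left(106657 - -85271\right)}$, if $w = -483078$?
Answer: $\frac{577207}{286971} \approx 2.0114$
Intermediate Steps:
$\frac{w - 94129}{-478899 + \left(106657 - -85271\right)} = \frac{-483078 - 94129}{-478899 + \left(106657 - -85271\right)} = - \frac{577207}{-478899 + \left(106657 + 85271\right)} = - \frac{577207}{-478899 + 191928} = - \frac{577207}{-286971} = \left(-577207\right) \left(- \frac{1}{286971}\right) = \frac{577207}{286971}$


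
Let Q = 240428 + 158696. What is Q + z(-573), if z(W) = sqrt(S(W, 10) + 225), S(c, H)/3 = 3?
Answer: 399124 + 3*sqrt(26) ≈ 3.9914e+5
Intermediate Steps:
Q = 399124
S(c, H) = 9 (S(c, H) = 3*3 = 9)
z(W) = 3*sqrt(26) (z(W) = sqrt(9 + 225) = sqrt(234) = 3*sqrt(26))
Q + z(-573) = 399124 + 3*sqrt(26)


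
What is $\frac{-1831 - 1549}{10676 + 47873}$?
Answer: $- \frac{3380}{58549} \approx -0.057729$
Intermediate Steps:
$\frac{-1831 - 1549}{10676 + 47873} = - \frac{3380}{58549}$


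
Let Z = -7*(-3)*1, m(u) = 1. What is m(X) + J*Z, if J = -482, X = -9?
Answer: -10121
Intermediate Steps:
Z = 21 (Z = 21*1 = 21)
m(X) + J*Z = 1 - 482*21 = 1 - 10122 = -10121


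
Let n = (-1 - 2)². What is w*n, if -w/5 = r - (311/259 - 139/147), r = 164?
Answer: -13359120/1813 ≈ -7368.5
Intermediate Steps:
w = -4453040/5439 (w = -5*(164 - (311/259 - 139/147)) = -5*(164 - 1*1388/5439) = -5*(164 - 1388/5439) = -5*890608/5439 = -4453040/5439 ≈ -818.72)
n = 9 (n = (-3)² = 9)
w*n = -4453040/5439*9 = -13359120/1813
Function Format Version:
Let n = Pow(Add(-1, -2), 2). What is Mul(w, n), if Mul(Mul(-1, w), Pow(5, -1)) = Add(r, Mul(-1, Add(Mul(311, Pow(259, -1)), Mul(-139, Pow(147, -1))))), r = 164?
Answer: Rational(-13359120, 1813) ≈ -7368.5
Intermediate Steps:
w = Rational(-4453040, 5439) (w = Mul(-5, Add(164, Mul(-1, Add(Mul(311, Pow(259, -1)), Mul(-139, Pow(147, -1)))))) = Mul(-5, Add(164, Mul(-1, Add(Mul(311, Rational(1, 259)), Mul(-139, Rational(1, 147)))))) = Mul(-5, Add(164, Mul(-1, Add(Rational(311, 259), Rational(-139, 147))))) = Mul(-5, Add(164, Mul(-1, Rational(1388, 5439)))) = Mul(-5, Add(164, Rational(-1388, 5439))) = Mul(-5, Rational(890608, 5439)) = Rational(-4453040, 5439) ≈ -818.72)
n = 9 (n = Pow(-3, 2) = 9)
Mul(w, n) = Mul(Rational(-4453040, 5439), 9) = Rational(-13359120, 1813)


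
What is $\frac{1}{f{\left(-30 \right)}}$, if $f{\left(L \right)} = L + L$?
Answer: $- \frac{1}{60} \approx -0.016667$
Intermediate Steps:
$f{\left(L \right)} = 2 L$
$\frac{1}{f{\left(-30 \right)}} = \frac{1}{2 \left(-30\right)} = \frac{1}{-60} = - \frac{1}{60}$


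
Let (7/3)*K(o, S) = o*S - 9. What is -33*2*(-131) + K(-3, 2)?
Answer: 60477/7 ≈ 8639.6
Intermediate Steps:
K(o, S) = -27/7 + 3*S*o/7 (K(o, S) = 3*(o*S - 9)/7 = 3*(S*o - 9)/7 = 3*(-9 + S*o)/7 = -27/7 + 3*S*o/7)
-33*2*(-131) + K(-3, 2) = -33*2*(-131) + (-27/7 + (3/7)*2*(-3)) = -66*(-131) + (-27/7 - 18/7) = 8646 - 45/7 = 60477/7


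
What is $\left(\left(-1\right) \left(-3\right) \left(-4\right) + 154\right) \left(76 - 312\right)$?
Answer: $-33512$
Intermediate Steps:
$\left(\left(-1\right) \left(-3\right) \left(-4\right) + 154\right) \left(76 - 312\right) = \left(3 \left(-4\right) + 154\right) \left(-236\right) = \left(-12 + 154\right) \left(-236\right) = 142 \left(-236\right) = -33512$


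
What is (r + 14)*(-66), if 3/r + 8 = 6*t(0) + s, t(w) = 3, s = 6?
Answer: -7491/8 ≈ -936.38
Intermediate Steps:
r = 3/16 (r = 3/(-8 + (6*3 + 6)) = 3/(-8 + (18 + 6)) = 3/(-8 + 24) = 3/16 ≈ 0.18750)
(r + 14)*(-66) = (3/16 + 14)*(-66) = (227/16)*(-66) = -7491/8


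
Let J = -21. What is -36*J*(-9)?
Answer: -6804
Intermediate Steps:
-36*J*(-9) = -36*(-21)*(-9) = 756*(-9) = -6804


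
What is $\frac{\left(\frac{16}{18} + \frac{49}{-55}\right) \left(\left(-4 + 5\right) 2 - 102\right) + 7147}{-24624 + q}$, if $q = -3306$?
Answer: $- \frac{707573}{2765070} \approx -0.2559$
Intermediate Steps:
$\frac{\left(\frac{16}{18} + \frac{49}{-55}\right) \left(\left(-4 + 5\right) 2 - 102\right) + 7147}{-24624 + q} = \frac{\left(\frac{16}{18} + \frac{49}{-55}\right) \left(\left(-4 + 5\right) 2 - 102\right) + 7147}{-24624 - 3306} = \frac{\left(16 \cdot \frac{1}{18} + 49 \left(- \frac{1}{55}\right)\right) \left(1 \cdot 2 - 102\right) + 7147}{-27930} = \left(\left(\frac{8}{9} - \frac{49}{55}\right) \left(2 - 102\right) + 7147\right) \left(- \frac{1}{27930}\right) = \left(\left(- \frac{1}{495}\right) \left(-100\right) + 7147\right) \left(- \frac{1}{27930}\right) = \left(\frac{20}{99} + 7147\right) \left(- \frac{1}{27930}\right) = \frac{707573}{99} \left(- \frac{1}{27930}\right) = - \frac{707573}{2765070}$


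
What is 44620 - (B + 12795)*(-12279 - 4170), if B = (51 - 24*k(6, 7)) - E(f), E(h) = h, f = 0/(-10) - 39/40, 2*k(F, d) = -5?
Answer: 8494058071/40 ≈ 2.1235e+8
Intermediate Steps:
k(F, d) = -5/2 (k(F, d) = (½)*(-5) = -5/2)
f = -39/40 (f = 0*(-⅒) - 39*1/40 = 0 - 39/40 = -39/40 ≈ -0.97500)
B = 4479/40 (B = (51 - 24*(-5/2)) - 1*(-39/40) = (51 + 60) + 39/40 = 111 + 39/40 = 4479/40 ≈ 111.97)
44620 - (B + 12795)*(-12279 - 4170) = 44620 - (4479/40 + 12795)*(-12279 - 4170) = 44620 - 516279*(-16449)/40 = 44620 - 1*(-8492273271/40) = 44620 + 8492273271/40 = 8494058071/40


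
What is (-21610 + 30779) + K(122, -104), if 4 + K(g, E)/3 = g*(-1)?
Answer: 8791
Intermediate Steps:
K(g, E) = -12 - 3*g (K(g, E) = -12 + 3*(g*(-1)) = -12 + 3*(-g) = -12 - 3*g)
(-21610 + 30779) + K(122, -104) = (-21610 + 30779) + (-12 - 3*122) = 9169 + (-12 - 366) = 9169 - 378 = 8791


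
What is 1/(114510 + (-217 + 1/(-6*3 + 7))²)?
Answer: 121/19558254 ≈ 6.1866e-6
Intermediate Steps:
1/(114510 + (-217 + 1/(-6*3 + 7))²) = 1/(114510 + (-217 + 1/(-18 + 7))²) = 1/(114510 + (-217 + 1/(-11))²) = 1/(114510 + (-217 - 1/11)²) = 1/(114510 + (-2388/11)²) = 1/(114510 + 5702544/121) = 1/(19558254/121) = 121/19558254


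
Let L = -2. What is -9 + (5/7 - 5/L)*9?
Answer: 279/14 ≈ 19.929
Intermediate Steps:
-9 + (5/7 - 5/L)*9 = -9 + (5/7 - 5/(-2))*9 = -9 + (5*(⅐) - 5*(-½))*9 = -9 + (5/7 + 5/2)*9 = -9 + (45/14)*9 = -9 + 405/14 = 279/14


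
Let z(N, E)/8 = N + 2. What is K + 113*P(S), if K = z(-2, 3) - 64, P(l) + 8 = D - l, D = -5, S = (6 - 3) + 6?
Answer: -2550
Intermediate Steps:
S = 9 (S = 3 + 6 = 9)
z(N, E) = 16 + 8*N (z(N, E) = 8*(N + 2) = 8*(2 + N) = 16 + 8*N)
P(l) = -13 - l (P(l) = -8 + (-5 - l) = -13 - l)
K = -64 (K = (16 + 8*(-2)) - 64 = (16 - 16) - 64 = 0 - 64 = -64)
K + 113*P(S) = -64 + 113*(-13 - 1*9) = -64 + 113*(-13 - 9) = -64 + 113*(-22) = -64 - 2486 = -2550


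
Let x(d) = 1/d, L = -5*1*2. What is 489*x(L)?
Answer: -489/10 ≈ -48.900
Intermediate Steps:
L = -10 (L = -5*2 = -10)
489*x(L) = 489/(-10) = 489*(-⅒) = -489/10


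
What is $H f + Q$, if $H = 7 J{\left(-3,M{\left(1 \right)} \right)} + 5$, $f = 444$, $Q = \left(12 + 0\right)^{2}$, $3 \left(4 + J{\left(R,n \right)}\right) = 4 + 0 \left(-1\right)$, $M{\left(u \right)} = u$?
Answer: $-5924$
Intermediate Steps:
$J{\left(R,n \right)} = - \frac{8}{3}$ ($J{\left(R,n \right)} = -4 + \frac{4 + 0 \left(-1\right)}{3} = -4 + \frac{4 + 0}{3} = -4 + \frac{1}{3} \cdot 4 = -4 + \frac{4}{3} = - \frac{8}{3}$)
$Q = 144$ ($Q = 12^{2} = 144$)
$H = - \frac{41}{3}$ ($H = 7 \left(- \frac{8}{3}\right) + 5 = - \frac{56}{3} + 5 = - \frac{41}{3} \approx -13.667$)
$H f + Q = \left(- \frac{41}{3}\right) 444 + 144 = -6068 + 144 = -5924$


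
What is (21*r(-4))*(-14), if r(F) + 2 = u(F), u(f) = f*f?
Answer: -4116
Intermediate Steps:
u(f) = f**2
r(F) = -2 + F**2
(21*r(-4))*(-14) = (21*(-2 + (-4)**2))*(-14) = (21*(-2 + 16))*(-14) = (21*14)*(-14) = 294*(-14) = -4116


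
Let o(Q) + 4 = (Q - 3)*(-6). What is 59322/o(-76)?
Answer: 29661/235 ≈ 126.22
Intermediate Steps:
o(Q) = 14 - 6*Q (o(Q) = -4 + (Q - 3)*(-6) = -4 + (-3 + Q)*(-6) = -4 + (18 - 6*Q) = 14 - 6*Q)
59322/o(-76) = 59322/(14 - 6*(-76)) = 59322/(14 + 456) = 59322/470 = 59322*(1/470) = 29661/235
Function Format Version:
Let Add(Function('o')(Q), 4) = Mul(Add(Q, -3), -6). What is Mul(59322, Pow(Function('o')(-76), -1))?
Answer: Rational(29661, 235) ≈ 126.22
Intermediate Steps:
Function('o')(Q) = Add(14, Mul(-6, Q)) (Function('o')(Q) = Add(-4, Mul(Add(Q, -3), -6)) = Add(-4, Mul(Add(-3, Q), -6)) = Add(-4, Add(18, Mul(-6, Q))) = Add(14, Mul(-6, Q)))
Mul(59322, Pow(Function('o')(-76), -1)) = Mul(59322, Pow(Add(14, Mul(-6, -76)), -1)) = Mul(59322, Pow(Add(14, 456), -1)) = Mul(59322, Pow(470, -1)) = Mul(59322, Rational(1, 470)) = Rational(29661, 235)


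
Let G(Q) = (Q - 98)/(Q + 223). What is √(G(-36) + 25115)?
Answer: 3*√97580153/187 ≈ 158.47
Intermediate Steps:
G(Q) = (-98 + Q)/(223 + Q)
√(G(-36) + 25115) = √((-98 - 36)/(223 - 36) + 25115) = √(-134/187 + 25115) = √(4696371/187) = 3*√97580153/187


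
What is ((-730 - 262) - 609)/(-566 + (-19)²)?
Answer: 1601/205 ≈ 7.8098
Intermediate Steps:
((-730 - 262) - 609)/(-566 + (-19)²) = (-992 - 609)/(-566 + 361) = -1601/(-205) = -1/205*(-1601) = 1601/205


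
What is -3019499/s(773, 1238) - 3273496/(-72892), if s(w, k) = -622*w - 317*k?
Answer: 769671062525/15913271196 ≈ 48.367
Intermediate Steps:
-3019499/s(773, 1238) - 3273496/(-72892) = -3019499/(-622*773 - 317*1238) - 3273496/(-72892) = -3019499/(-480806 - 392446) - 3273496*(-1/72892) = -3019499/(-873252) + 818374/18223 = -3019499*(-1/873252) + 818374/18223 = 3019499/873252 + 818374/18223 = 769671062525/15913271196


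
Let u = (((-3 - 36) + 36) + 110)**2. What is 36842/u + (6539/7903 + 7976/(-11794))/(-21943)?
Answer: 37675704460848715/11708106606799337 ≈ 3.2179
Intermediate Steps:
u = 11449 (u = ((-39 + 36) + 110)**2 = (-3 + 110)**2 = 107**2 = 11449)
36842/u + (6539/7903 + 7976/(-11794))/(-21943) = 36842/11449 + (6539/7903 + 7976/(-11794))/(-21943) = 36842*(1/11449) + (6539*(1/7903) + 7976*(-1/11794))*(-1/21943) = 36842/11449 + (6539/7903 - 3988/5897)*(-1/21943) = 36842/11449 + (7043319/46603991)*(-1/21943) = 36842/11449 - 7043319/1022631374513 = 37675704460848715/11708106606799337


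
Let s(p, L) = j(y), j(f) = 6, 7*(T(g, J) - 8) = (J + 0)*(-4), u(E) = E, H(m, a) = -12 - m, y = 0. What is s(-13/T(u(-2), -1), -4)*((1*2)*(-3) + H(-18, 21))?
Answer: 0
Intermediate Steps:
T(g, J) = 8 - 4*J/7 (T(g, J) = 8 + ((J + 0)*(-4))/7 = 8 + (J*(-4))/7 = 8 + (-4*J)/7 = 8 - 4*J/7)
s(p, L) = 6
s(-13/T(u(-2), -1), -4)*((1*2)*(-3) + H(-18, 21)) = 6*((1*2)*(-3) + (-12 - 1*(-18))) = 6*(2*(-3) + (-12 + 18)) = 6*(-6 + 6) = 6*0 = 0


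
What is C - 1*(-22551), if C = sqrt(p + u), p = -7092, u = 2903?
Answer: 22551 + I*sqrt(4189) ≈ 22551.0 + 64.723*I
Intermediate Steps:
C = I*sqrt(4189) (C = sqrt(-7092 + 2903) = sqrt(-4189) = I*sqrt(4189) ≈ 64.723*I)
C - 1*(-22551) = I*sqrt(4189) - 1*(-22551) = I*sqrt(4189) + 22551 = 22551 + I*sqrt(4189)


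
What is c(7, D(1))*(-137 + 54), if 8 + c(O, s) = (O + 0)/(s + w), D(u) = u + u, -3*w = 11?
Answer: 5063/5 ≈ 1012.6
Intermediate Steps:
w = -11/3 (w = -⅓*11 = -11/3 ≈ -3.6667)
D(u) = 2*u
c(O, s) = -8 + O/(-11/3 + s) (c(O, s) = -8 + (O + 0)/(s - 11/3) = -8 + O/(-11/3 + s))
c(7, D(1))*(-137 + 54) = ((88 - 48 + 3*7)/(-11 + 3*(2*1)))*(-137 + 54) = ((88 - 24*2 + 21)/(-11 + 3*2))*(-83) = ((88 - 48 + 21)/(-11 + 6))*(-83) = (61/(-5))*(-83) = -⅕*61*(-83) = -61/5*(-83) = 5063/5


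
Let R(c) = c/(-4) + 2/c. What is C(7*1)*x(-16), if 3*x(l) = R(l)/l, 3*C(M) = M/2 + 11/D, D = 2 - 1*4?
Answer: 31/576 ≈ 0.053819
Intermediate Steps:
D = -2 (D = 2 - 4 = -2)
R(c) = 2/c - c/4 (R(c) = c*(-¼) + 2/c = -c/4 + 2/c = 2/c - c/4)
C(M) = -11/6 + M/6 (C(M) = (M/2 + 11/(-2))/3 = (M*(½) + 11*(-½))/3 = (M/2 - 11/2)/3 = (-11/2 + M/2)/3 = -11/6 + M/6)
x(l) = (2/l - l/4)/(3*l) (x(l) = ((2/l - l/4)/l)/3 = (2/l - l/4)/(3*l))
C(7*1)*x(-16) = (-11/6 + (7*1)/6)*((1/12)*(8 - 1*(-16)²)/(-16)²) = (-11/6 + (⅙)*7)*((1/12)*(1/256)*(8 - 1*256)) = (-11/6 + 7/6)*((1/12)*(1/256)*(8 - 256)) = -(-248)/(18*256) = -⅔*(-31/384) = 31/576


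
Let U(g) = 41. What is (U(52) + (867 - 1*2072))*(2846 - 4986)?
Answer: 2490960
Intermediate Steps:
(U(52) + (867 - 1*2072))*(2846 - 4986) = (41 + (867 - 1*2072))*(2846 - 4986) = (41 + (867 - 2072))*(-2140) = (41 - 1205)*(-2140) = -1164*(-2140) = 2490960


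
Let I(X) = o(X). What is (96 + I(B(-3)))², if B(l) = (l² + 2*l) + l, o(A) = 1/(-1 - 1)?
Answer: 36481/4 ≈ 9120.3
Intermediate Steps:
o(A) = -½ (o(A) = 1/(-2) = -½)
B(l) = l² + 3*l
I(X) = -½
(96 + I(B(-3)))² = (96 - ½)² = (191/2)² = 36481/4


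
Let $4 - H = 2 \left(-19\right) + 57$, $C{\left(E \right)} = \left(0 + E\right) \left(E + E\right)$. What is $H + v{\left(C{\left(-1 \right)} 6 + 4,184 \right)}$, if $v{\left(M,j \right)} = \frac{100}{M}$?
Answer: $- \frac{35}{4} \approx -8.75$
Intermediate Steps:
$C{\left(E \right)} = 2 E^{2}$ ($C{\left(E \right)} = E 2 E = 2 E^{2}$)
$H = -15$ ($H = 4 - \left(2 \left(-19\right) + 57\right) = 4 - \left(-38 + 57\right) = 4 - 19 = -15$)
$H + v{\left(C{\left(-1 \right)} 6 + 4,184 \right)} = -15 + \frac{100}{2 \left(-1\right)^{2} \cdot 6 + 4} = -15 + \frac{100}{2 \cdot 1 \cdot 6 + 4} = -15 + \frac{100}{2 \cdot 6 + 4} = -15 + \frac{100}{12 + 4} = -15 + \frac{100}{16} = -15 + 100 \cdot \frac{1}{16} = -15 + \frac{25}{4} = - \frac{35}{4}$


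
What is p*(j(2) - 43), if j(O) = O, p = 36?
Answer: -1476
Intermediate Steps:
p*(j(2) - 43) = 36*(2 - 43) = 36*(-41) = -1476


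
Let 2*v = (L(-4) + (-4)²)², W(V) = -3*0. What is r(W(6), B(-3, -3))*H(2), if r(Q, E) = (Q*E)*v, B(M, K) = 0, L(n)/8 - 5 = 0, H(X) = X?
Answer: 0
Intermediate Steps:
L(n) = 40 (L(n) = 40 + 8*0 = 40 + 0 = 40)
W(V) = 0
v = 1568 (v = (40 + (-4)²)²/2 = (40 + 16)²/2 = (½)*56² = (½)*3136 = 1568)
r(Q, E) = 1568*E*Q (r(Q, E) = (Q*E)*1568 = (E*Q)*1568 = 1568*E*Q)
r(W(6), B(-3, -3))*H(2) = (1568*0*0)*2 = 0*2 = 0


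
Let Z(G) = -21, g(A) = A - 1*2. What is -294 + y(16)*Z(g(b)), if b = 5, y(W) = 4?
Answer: -378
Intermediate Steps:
g(A) = -2 + A (g(A) = A - 2 = -2 + A)
-294 + y(16)*Z(g(b)) = -294 + 4*(-21) = -294 - 84 = -378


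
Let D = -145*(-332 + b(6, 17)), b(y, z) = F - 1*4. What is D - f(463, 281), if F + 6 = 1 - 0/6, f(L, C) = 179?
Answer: 49266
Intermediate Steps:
F = -5 (F = -6 + (1 - 0/6) = -6 + (1 - 1*0) = -6 + (1 + 0) = -6 + 1 = -5)
b(y, z) = -9 (b(y, z) = -5 - 1*4 = -5 - 4 = -9)
D = 49445 (D = -145*(-332 - 9) = -145*(-341) = 49445)
D - f(463, 281) = 49445 - 1*179 = 49445 - 179 = 49266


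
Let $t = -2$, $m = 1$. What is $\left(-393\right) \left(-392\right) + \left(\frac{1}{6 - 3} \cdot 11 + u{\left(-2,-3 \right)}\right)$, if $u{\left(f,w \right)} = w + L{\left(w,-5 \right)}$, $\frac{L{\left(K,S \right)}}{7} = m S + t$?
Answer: $\frac{462023}{3} \approx 1.5401 \cdot 10^{5}$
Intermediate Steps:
$L{\left(K,S \right)} = -14 + 7 S$ ($L{\left(K,S \right)} = 7 \left(1 S - 2\right) = 7 \left(S - 2\right) = 7 \left(-2 + S\right) = -14 + 7 S$)
$u{\left(f,w \right)} = -49 + w$ ($u{\left(f,w \right)} = w + \left(-14 + 7 \left(-5\right)\right) = w - 49 = -49 + w$)
$\left(-393\right) \left(-392\right) + \left(\frac{1}{6 - 3} \cdot 11 + u{\left(-2,-3 \right)}\right) = \left(-393\right) \left(-392\right) + \left(\frac{1}{6 - 3} \cdot 11 - 52\right) = 154056 - \left(52 - \frac{1}{3} \cdot 11\right) = 154056 + \left(\frac{1}{3} \cdot 11 - 52\right) = 154056 + \left(\frac{11}{3} - 52\right) = 154056 - \frac{145}{3} = \frac{462023}{3}$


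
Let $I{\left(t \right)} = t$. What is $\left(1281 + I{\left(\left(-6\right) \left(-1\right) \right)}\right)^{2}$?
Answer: $1656369$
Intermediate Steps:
$\left(1281 + I{\left(\left(-6\right) \left(-1\right) \right)}\right)^{2} = \left(1281 - -6\right)^{2} = \left(1281 + 6\right)^{2} = 1287^{2} = 1656369$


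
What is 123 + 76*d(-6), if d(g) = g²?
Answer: 2859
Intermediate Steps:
123 + 76*d(-6) = 123 + 76*(-6)² = 123 + 76*36 = 123 + 2736 = 2859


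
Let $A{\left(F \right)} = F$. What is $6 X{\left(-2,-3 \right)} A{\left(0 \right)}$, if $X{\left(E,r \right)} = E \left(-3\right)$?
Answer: $0$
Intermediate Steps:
$X{\left(E,r \right)} = - 3 E$
$6 X{\left(-2,-3 \right)} A{\left(0 \right)} = 6 \left(\left(-3\right) \left(-2\right)\right) 0 = 6 \cdot 6 \cdot 0 = 36 \cdot 0 = 0$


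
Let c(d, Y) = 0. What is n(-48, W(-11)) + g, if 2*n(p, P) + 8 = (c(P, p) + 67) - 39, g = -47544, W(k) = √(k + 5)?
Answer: -47534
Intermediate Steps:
W(k) = √(5 + k)
n(p, P) = 10 (n(p, P) = -4 + ((0 + 67) - 39)/2 = -4 + (67 - 39)/2 = -4 + (½)*28 = -4 + 14 = 10)
n(-48, W(-11)) + g = 10 - 47544 = -47534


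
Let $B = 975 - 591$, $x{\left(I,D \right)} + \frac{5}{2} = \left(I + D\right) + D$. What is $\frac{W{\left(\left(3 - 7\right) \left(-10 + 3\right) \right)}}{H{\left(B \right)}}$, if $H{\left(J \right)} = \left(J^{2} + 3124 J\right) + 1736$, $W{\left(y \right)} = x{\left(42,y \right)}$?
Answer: $\frac{191}{2697616} \approx 7.0803 \cdot 10^{-5}$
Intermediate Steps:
$x{\left(I,D \right)} = - \frac{5}{2} + I + 2 D$ ($x{\left(I,D \right)} = - \frac{5}{2} + \left(\left(I + D\right) + D\right) = - \frac{5}{2} + \left(\left(D + I\right) + D\right) = - \frac{5}{2} + \left(I + 2 D\right) = - \frac{5}{2} + I + 2 D$)
$W{\left(y \right)} = \frac{79}{2} + 2 y$ ($W{\left(y \right)} = - \frac{5}{2} + 42 + 2 y = \frac{79}{2} + 2 y$)
$B = 384$
$H{\left(J \right)} = 1736 + J^{2} + 3124 J$
$\frac{W{\left(\left(3 - 7\right) \left(-10 + 3\right) \right)}}{H{\left(B \right)}} = \frac{\frac{79}{2} + 2 \left(3 - 7\right) \left(-10 + 3\right)}{1736 + 384^{2} + 3124 \cdot 384} = \frac{\frac{79}{2} + 2 \left(\left(-4\right) \left(-7\right)\right)}{1736 + 147456 + 1199616} = \frac{\frac{79}{2} + 2 \cdot 28}{1348808} = \left(\frac{79}{2} + 56\right) \frac{1}{1348808} = \frac{191}{2} \cdot \frac{1}{1348808} = \frac{191}{2697616}$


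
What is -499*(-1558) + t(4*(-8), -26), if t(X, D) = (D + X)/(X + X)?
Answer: 24878173/32 ≈ 7.7744e+5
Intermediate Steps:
t(X, D) = (D + X)/(2*X) (t(X, D) = (D + X)/((2*X)) = (D + X)*(1/(2*X)) = (D + X)/(2*X))
-499*(-1558) + t(4*(-8), -26) = -499*(-1558) + (-26 + 4*(-8))/(2*((4*(-8)))) = 777442 + (1/2)*(-26 - 32)/(-32) = 777442 + (1/2)*(-1/32)*(-58) = 777442 + 29/32 = 24878173/32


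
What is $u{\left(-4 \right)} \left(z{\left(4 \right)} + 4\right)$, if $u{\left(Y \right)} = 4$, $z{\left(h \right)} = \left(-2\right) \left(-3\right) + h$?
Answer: $56$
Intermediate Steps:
$z{\left(h \right)} = 6 + h$
$u{\left(-4 \right)} \left(z{\left(4 \right)} + 4\right) = 4 \left(\left(6 + 4\right) + 4\right) = 4 \left(10 + 4\right) = 4 \cdot 14 = 56$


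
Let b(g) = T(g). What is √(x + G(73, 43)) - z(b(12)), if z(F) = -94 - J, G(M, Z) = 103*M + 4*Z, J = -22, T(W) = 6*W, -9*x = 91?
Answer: 72 + 2*√17282/3 ≈ 159.64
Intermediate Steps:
x = -91/9 (x = -⅑*91 = -91/9 ≈ -10.111)
b(g) = 6*g
G(M, Z) = 4*Z + 103*M
z(F) = -72 (z(F) = -94 - 1*(-22) = -94 + 22 = -72)
√(x + G(73, 43)) - z(b(12)) = √(-91/9 + (4*43 + 103*73)) - 1*(-72) = √(-91/9 + (172 + 7519)) + 72 = √(-91/9 + 7691) + 72 = √(69128/9) + 72 = 2*√17282/3 + 72 = 72 + 2*√17282/3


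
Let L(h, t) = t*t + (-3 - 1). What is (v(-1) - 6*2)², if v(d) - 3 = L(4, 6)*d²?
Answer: 529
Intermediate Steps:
L(h, t) = -4 + t² (L(h, t) = t² - 4 = -4 + t²)
v(d) = 3 + 32*d² (v(d) = 3 + (-4 + 6²)*d² = 3 + (-4 + 36)*d² = 3 + 32*d²)
(v(-1) - 6*2)² = ((3 + 32*(-1)²) - 6*2)² = ((3 + 32*1) - 12)² = ((3 + 32) - 12)² = (35 - 12)² = 23² = 529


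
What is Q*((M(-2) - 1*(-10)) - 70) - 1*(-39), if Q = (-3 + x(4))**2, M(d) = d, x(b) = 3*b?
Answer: -4983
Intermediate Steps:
Q = 81 (Q = (-3 + 3*4)**2 = (-3 + 12)**2 = 9**2 = 81)
Q*((M(-2) - 1*(-10)) - 70) - 1*(-39) = 81*((-2 - 1*(-10)) - 70) - 1*(-39) = 81*((-2 + 10) - 70) + 39 = 81*(8 - 70) + 39 = 81*(-62) + 39 = -5022 + 39 = -4983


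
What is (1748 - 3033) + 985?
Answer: -300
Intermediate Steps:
(1748 - 3033) + 985 = -1285 + 985 = -300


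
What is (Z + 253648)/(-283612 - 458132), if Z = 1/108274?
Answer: -27463483553/80311589856 ≈ -0.34196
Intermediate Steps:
Z = 1/108274 ≈ 9.2358e-6
(Z + 253648)/(-283612 - 458132) = (1/108274 + 253648)/(-283612 - 458132) = (27463483553/108274)/(-741744) = (27463483553/108274)*(-1/741744) = -27463483553/80311589856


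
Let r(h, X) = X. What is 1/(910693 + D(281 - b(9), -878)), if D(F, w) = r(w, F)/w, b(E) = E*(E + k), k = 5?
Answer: 878/799588299 ≈ 1.0981e-6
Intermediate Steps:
b(E) = E*(5 + E) (b(E) = E*(E + 5) = E*(5 + E))
D(F, w) = F/w
1/(910693 + D(281 - b(9), -878)) = 1/(910693 + (281 - 9*(5 + 9))/(-878)) = 1/(910693 + (281 - 9*14)*(-1/878)) = 1/(910693 + (281 - 1*126)*(-1/878)) = 1/(910693 + (281 - 126)*(-1/878)) = 1/(910693 + 155*(-1/878)) = 1/(910693 - 155/878) = 1/(799588299/878) = 878/799588299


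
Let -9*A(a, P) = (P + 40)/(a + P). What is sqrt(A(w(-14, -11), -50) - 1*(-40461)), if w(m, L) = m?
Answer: sqrt(23305526)/24 ≈ 201.15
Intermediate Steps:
A(a, P) = -(40 + P)/(9*(P + a)) (A(a, P) = -(P + 40)/(9*(a + P)) = -(40 + P)/(9*(P + a)))
sqrt(A(w(-14, -11), -50) - 1*(-40461)) = sqrt((-40 - 1*(-50))/(9*(-50 - 14)) - 1*(-40461)) = sqrt((1/9)*(-40 + 50)/(-64) + 40461) = sqrt((1/9)*(-1/64)*10 + 40461) = sqrt(-5/288 + 40461) = sqrt(11652763/288) = sqrt(23305526)/24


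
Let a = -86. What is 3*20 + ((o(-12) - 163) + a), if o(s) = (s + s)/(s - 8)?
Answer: -939/5 ≈ -187.80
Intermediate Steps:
o(s) = 2*s/(-8 + s) (o(s) = (2*s)/(-8 + s) = 2*s/(-8 + s))
3*20 + ((o(-12) - 163) + a) = 3*20 + ((2*(-12)/(-8 - 12) - 163) - 86) = 60 + ((2*(-12)/(-20) - 163) - 86) = 60 + ((2*(-12)*(-1/20) - 163) - 86) = 60 + ((6/5 - 163) - 86) = 60 + (-809/5 - 86) = 60 - 1239/5 = -939/5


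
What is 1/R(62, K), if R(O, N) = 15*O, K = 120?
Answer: 1/930 ≈ 0.0010753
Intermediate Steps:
1/R(62, K) = 1/(15*62) = 1/930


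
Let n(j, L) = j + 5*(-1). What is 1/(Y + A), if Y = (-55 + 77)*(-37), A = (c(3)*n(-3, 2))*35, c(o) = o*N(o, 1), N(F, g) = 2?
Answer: -1/2494 ≈ -0.00040096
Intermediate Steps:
c(o) = 2*o (c(o) = o*2 = 2*o)
n(j, L) = -5 + j (n(j, L) = j - 5 = -5 + j)
A = -1680 (A = ((2*3)*(-5 - 3))*35 = (6*(-8))*35 = -48*35 = -1680)
Y = -814 (Y = 22*(-37) = -814)
1/(Y + A) = 1/(-814 - 1680) = 1/(-2494) = -1/2494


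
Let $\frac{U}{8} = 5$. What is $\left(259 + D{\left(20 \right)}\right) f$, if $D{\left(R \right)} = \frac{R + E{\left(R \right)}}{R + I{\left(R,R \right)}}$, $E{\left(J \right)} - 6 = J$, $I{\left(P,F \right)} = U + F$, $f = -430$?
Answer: $- \frac{446469}{4} \approx -1.1162 \cdot 10^{5}$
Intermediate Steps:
$U = 40$ ($U = 8 \cdot 5 = 40$)
$I{\left(P,F \right)} = 40 + F$
$E{\left(J \right)} = 6 + J$
$D{\left(R \right)} = \frac{6 + 2 R}{40 + 2 R}$ ($D{\left(R \right)} = \frac{R + \left(6 + R\right)}{R + \left(40 + R\right)} = \frac{6 + 2 R}{40 + 2 R}$)
$\left(259 + D{\left(20 \right)}\right) f = \left(259 + \frac{3 + 20}{20 + 20}\right) \left(-430\right) = \left(259 + \frac{1}{40} \cdot 23\right) \left(-430\right) = \left(259 + \frac{23}{40}\right) \left(-430\right) = \frac{10383}{40} \left(-430\right) = - \frac{446469}{4}$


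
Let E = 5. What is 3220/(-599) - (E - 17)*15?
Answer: 104600/599 ≈ 174.62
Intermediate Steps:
3220/(-599) - (E - 17)*15 = 3220/(-599) - (5 - 17)*15 = 3220*(-1/599) - (-12)*15 = -3220/599 - 1*(-180) = -3220/599 + 180 = 104600/599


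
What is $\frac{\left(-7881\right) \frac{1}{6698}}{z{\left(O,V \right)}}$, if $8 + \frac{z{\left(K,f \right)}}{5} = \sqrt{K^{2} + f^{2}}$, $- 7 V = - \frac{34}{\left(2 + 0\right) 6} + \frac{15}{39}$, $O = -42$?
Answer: $- \frac{9397808784}{8486929988345} - \frac{2151513 \sqrt{525913105}}{8486929988345} \approx -0.006921$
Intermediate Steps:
$V = \frac{191}{546}$ ($V = - \frac{- \frac{34}{\left(2 + 0\right) 6} + \frac{15}{39}}{7} = - \frac{- \frac{34}{2 \cdot 6} + 15 \cdot \frac{1}{39}}{7} = - \frac{- \frac{34}{12} + \frac{5}{13}}{7} = - \frac{\left(-34\right) \frac{1}{12} + \frac{5}{13}}{7} = - \frac{- \frac{17}{6} + \frac{5}{13}}{7} = \left(- \frac{1}{7}\right) \left(- \frac{191}{78}\right) = \frac{191}{546} \approx 0.34982$)
$z{\left(K,f \right)} = -40 + 5 \sqrt{K^{2} + f^{2}}$
$\frac{\left(-7881\right) \frac{1}{6698}}{z{\left(O,V \right)}} = \frac{\left(-7881\right) \frac{1}{6698}}{-40 + 5 \sqrt{\left(-42\right)^{2} + \left(\frac{191}{546}\right)^{2}}} = \frac{\left(-7881\right) \frac{1}{6698}}{-40 + 5 \sqrt{1764 + \frac{36481}{298116}}} = - \frac{7881}{6698 \left(-40 + 5 \sqrt{\frac{525913105}{298116}}\right)} = - \frac{7881}{6698 \left(-40 + 5 \frac{\sqrt{525913105}}{546}\right)} = - \frac{7881}{6698 \left(-40 + \frac{5 \sqrt{525913105}}{546}\right)}$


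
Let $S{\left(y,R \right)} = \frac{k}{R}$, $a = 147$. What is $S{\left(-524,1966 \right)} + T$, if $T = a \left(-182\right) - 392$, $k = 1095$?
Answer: $- \frac{53367941}{1966} \approx -27145.0$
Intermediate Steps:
$S{\left(y,R \right)} = \frac{1095}{R}$
$T = -27146$ ($T = 147 \left(-182\right) - 392 = -26754 - 392 = -27146$)
$S{\left(-524,1966 \right)} + T = \frac{1095}{1966} - 27146 = - \frac{53367941}{1966}$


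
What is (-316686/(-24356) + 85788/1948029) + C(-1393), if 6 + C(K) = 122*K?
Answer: -1343826102464671/7907699054 ≈ -1.6994e+5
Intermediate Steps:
C(K) = -6 + 122*K
(-316686/(-24356) + 85788/1948029) + C(-1393) = (-316686/(-24356) + 85788/1948029) + (-6 + 122*(-1393)) = (-316686*(-1/24356) + 85788*(1/1948029)) + (-6 - 169946) = (158343/12178 + 28596/649343) - 169952 = 103167160737/7907699054 - 169952 = -1343826102464671/7907699054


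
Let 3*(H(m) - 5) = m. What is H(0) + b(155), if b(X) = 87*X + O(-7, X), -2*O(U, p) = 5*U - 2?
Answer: 27017/2 ≈ 13509.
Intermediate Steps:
H(m) = 5 + m/3
O(U, p) = 1 - 5*U/2 (O(U, p) = -(5*U - 2)/2 = -(-2 + 5*U)/2 = 1 - 5*U/2)
b(X) = 37/2 + 87*X (b(X) = 87*X + (1 - 5/2*(-7)) = 87*X + (1 + 35/2) = 87*X + 37/2 = 37/2 + 87*X)
H(0) + b(155) = (5 + (⅓)*0) + (37/2 + 87*155) = (5 + 0) + (37/2 + 13485) = 5 + 27007/2 = 27017/2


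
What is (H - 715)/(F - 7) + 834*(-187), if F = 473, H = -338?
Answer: -72677481/466 ≈ -1.5596e+5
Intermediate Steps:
(H - 715)/(F - 7) + 834*(-187) = (-338 - 715)/(473 - 7) + 834*(-187) = -1053/466 - 155958 = -72677481/466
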